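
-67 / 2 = -33.50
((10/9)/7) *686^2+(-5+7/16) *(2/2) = 74693.22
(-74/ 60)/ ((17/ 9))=-111/ 170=-0.65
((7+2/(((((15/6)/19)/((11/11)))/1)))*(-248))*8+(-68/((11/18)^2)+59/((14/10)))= -187122373/4235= -44184.74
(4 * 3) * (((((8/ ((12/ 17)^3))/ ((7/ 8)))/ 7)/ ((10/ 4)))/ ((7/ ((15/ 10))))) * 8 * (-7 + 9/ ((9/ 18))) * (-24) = -13835008/ 1715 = -8067.06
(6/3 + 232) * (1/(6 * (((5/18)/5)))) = 702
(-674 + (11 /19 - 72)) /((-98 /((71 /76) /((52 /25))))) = 25139325 /7358624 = 3.42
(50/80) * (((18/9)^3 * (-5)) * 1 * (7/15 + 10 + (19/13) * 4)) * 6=-31810/13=-2446.92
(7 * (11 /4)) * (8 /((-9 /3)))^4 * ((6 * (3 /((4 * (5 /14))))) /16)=34496 /45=766.58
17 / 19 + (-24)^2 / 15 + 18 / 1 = 5443 / 95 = 57.29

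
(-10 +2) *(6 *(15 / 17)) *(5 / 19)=-3600 / 323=-11.15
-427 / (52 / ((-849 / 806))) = 362523 / 41912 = 8.65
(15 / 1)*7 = 105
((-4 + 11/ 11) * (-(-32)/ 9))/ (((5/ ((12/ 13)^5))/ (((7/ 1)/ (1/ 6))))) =-111476736/ 1856465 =-60.05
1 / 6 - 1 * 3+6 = 19 / 6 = 3.17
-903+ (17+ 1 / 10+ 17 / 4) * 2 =-8603 / 10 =-860.30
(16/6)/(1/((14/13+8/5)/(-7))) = -464/455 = -1.02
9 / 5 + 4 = 29 / 5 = 5.80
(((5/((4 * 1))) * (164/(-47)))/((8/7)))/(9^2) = -1435/30456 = -0.05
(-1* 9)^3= -729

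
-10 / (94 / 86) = -430 / 47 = -9.15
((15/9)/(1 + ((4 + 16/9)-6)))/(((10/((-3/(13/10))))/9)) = -405/91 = -4.45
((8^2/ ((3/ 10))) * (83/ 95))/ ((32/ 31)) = 10292/ 57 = 180.56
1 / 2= 0.50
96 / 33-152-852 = -11012 / 11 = -1001.09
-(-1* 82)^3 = 551368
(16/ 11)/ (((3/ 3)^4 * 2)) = 0.73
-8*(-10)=80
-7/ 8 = -0.88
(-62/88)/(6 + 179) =-31/8140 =-0.00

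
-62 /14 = -31 /7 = -4.43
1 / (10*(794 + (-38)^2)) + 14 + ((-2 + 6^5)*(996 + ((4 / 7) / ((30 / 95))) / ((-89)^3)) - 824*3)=854858287238580103 / 110440443540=7740445.98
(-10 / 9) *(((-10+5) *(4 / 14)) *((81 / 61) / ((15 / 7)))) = 60 / 61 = 0.98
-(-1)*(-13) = -13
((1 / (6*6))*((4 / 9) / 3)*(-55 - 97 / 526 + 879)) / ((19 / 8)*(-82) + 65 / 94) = -40732738 / 2331592047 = -0.02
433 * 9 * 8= 31176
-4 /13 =-0.31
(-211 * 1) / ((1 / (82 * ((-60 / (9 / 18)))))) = 2076240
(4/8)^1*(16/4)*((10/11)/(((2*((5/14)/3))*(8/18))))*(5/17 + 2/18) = 1302/187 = 6.96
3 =3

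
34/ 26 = 17/ 13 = 1.31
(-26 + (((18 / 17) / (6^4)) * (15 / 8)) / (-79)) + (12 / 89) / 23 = -13720527995 / 527831232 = -25.99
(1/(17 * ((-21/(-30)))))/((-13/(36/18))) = -20/1547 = -0.01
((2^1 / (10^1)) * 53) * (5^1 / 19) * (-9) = -477 / 19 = -25.11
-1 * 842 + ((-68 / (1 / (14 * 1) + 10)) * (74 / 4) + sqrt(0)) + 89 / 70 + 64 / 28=-9508271 / 9870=-963.35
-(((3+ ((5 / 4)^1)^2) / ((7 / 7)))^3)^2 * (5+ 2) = -1059339584023 / 16777216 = -63141.56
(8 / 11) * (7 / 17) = 56 / 187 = 0.30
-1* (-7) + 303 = 310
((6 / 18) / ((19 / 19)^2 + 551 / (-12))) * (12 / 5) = -48 / 2695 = -0.02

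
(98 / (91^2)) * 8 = 16 / 169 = 0.09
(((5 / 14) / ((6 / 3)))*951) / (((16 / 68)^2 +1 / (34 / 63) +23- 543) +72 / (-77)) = -1007743 / 3079974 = -0.33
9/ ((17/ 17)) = 9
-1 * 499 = -499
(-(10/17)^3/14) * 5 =-2500/34391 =-0.07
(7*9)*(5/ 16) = 315/ 16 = 19.69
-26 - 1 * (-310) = 284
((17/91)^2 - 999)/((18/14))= -8272430/10647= -776.97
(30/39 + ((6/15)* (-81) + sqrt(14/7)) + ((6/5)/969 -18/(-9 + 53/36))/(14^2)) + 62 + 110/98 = sqrt(2) + 2509442967/79655030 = 32.92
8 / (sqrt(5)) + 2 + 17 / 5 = 8*sqrt(5) / 5 + 27 / 5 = 8.98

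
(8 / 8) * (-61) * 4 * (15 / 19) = -3660 / 19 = -192.63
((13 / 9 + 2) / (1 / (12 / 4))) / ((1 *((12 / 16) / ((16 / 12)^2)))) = 1984 / 81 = 24.49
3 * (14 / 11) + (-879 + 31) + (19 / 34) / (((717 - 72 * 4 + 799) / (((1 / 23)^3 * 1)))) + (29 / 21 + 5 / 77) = -98892710996059 / 117347210904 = -842.74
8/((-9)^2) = 8/81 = 0.10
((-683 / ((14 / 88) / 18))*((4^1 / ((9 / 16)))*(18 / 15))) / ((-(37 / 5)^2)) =115399680 / 9583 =12042.12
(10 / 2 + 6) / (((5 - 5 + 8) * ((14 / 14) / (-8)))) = -11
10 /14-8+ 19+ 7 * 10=572 /7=81.71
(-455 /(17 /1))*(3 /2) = -1365 /34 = -40.15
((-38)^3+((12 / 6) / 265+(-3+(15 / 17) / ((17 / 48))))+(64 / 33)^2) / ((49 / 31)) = -141859451511263 / 4086652185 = -34712.88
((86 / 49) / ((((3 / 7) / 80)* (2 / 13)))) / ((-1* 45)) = -8944 / 189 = -47.32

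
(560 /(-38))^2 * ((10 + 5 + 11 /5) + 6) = 1818880 /361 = 5038.45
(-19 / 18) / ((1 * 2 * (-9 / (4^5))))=4864 / 81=60.05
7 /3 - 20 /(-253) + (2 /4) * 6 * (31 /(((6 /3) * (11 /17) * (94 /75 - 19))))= -3307553 /2020458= -1.64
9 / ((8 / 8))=9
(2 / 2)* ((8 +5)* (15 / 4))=195 / 4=48.75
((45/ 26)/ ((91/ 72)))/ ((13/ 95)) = 153900/ 15379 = 10.01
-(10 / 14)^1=-5 / 7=-0.71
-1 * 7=-7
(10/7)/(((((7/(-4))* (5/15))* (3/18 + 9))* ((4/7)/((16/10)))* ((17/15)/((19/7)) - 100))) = 16416/2185337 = 0.01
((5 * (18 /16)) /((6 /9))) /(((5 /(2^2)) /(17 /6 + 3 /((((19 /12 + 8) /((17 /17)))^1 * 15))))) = 88623 /4600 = 19.27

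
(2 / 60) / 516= 1 / 15480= 0.00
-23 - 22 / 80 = -23.28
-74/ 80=-37/ 40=-0.92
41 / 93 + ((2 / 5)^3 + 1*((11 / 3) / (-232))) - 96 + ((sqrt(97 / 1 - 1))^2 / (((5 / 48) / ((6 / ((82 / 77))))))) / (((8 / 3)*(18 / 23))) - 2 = 88112474501 / 36859000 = 2390.53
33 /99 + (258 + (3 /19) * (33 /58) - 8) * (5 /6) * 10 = 6891077 /3306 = 2084.42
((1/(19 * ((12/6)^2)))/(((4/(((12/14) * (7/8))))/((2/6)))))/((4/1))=1/4864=0.00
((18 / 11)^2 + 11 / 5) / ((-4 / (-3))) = 8853 / 2420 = 3.66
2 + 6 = 8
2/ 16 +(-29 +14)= -119/ 8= -14.88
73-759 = -686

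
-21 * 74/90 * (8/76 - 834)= 4103596/285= 14398.58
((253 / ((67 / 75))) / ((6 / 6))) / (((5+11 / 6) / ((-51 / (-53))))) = 5806350 / 145591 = 39.88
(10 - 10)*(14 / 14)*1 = 0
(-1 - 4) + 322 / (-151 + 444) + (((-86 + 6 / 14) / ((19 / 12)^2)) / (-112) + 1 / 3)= -50734015 / 15548631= -3.26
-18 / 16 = -9 / 8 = -1.12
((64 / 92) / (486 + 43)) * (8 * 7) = 896 / 12167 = 0.07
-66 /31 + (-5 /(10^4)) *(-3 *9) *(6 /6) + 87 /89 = -6279507 /5518000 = -1.14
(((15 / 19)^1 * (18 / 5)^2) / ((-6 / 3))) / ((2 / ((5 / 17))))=-243 / 323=-0.75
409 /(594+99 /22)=818 /1197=0.68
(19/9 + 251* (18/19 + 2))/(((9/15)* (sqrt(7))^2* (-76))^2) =3171625/435573936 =0.01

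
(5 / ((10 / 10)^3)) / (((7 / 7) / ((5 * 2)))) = 50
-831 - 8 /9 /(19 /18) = -15805 /19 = -831.84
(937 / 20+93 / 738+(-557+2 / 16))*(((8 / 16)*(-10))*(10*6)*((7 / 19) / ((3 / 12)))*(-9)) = -2028861.22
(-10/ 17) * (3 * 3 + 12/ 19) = -1830/ 323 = -5.67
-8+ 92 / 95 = -668 / 95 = -7.03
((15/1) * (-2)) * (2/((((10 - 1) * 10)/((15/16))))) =-5/8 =-0.62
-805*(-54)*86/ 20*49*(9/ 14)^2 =15140601/ 4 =3785150.25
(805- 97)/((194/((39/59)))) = 2.41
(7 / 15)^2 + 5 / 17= 1958 / 3825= 0.51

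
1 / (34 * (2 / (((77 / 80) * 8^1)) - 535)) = -0.00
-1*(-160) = 160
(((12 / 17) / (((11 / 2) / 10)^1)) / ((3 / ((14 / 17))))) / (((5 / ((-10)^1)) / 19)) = -42560 / 3179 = -13.39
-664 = -664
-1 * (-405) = 405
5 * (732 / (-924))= -305 / 77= -3.96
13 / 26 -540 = -1079 / 2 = -539.50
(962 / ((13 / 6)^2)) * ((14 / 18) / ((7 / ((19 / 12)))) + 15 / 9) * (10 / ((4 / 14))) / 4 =257705 / 78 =3303.91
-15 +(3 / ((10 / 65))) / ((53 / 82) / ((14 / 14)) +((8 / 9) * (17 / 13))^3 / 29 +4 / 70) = 10.74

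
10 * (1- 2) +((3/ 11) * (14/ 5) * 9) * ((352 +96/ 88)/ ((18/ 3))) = 238642/ 605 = 394.45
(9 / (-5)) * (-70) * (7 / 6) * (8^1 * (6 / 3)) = 2352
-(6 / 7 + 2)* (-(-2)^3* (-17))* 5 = 13600 / 7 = 1942.86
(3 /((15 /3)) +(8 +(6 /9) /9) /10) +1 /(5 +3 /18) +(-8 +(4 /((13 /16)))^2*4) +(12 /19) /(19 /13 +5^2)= 20934187363 /231134202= 90.57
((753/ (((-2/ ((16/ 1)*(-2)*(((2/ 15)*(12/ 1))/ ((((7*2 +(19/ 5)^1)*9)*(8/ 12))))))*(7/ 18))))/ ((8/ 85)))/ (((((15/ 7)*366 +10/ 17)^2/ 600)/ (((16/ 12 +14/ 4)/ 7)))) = 321855543/ 97049605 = 3.32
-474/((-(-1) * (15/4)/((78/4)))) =-2464.80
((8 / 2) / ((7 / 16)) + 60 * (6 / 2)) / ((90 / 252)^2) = 37072 / 25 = 1482.88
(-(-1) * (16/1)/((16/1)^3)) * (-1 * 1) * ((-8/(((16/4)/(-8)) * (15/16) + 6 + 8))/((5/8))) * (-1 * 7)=-56/2165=-0.03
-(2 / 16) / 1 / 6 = -1 / 48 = -0.02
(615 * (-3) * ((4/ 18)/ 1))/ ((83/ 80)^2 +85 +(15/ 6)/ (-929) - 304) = 2437696000/ 1295702519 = 1.88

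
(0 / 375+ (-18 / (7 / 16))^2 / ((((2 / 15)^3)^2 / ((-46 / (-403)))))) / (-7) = -679063500000 / 138229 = -4912597.94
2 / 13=0.15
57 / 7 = 8.14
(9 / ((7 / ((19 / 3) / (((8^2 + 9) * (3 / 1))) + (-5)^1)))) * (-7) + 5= 3631 / 73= 49.74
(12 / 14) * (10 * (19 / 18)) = 190 / 21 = 9.05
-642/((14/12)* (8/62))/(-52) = 29853/364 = 82.01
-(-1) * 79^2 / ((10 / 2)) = 6241 / 5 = 1248.20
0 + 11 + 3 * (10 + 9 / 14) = 601 / 14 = 42.93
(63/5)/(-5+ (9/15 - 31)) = -21/59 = -0.36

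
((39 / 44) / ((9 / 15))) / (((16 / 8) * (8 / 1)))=65 / 704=0.09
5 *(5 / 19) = 25 / 19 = 1.32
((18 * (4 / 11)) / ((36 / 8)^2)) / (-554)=-16 / 27423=-0.00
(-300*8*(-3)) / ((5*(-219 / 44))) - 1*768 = -77184 / 73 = -1057.32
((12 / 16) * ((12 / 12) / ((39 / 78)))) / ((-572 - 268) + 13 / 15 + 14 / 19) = -855 / 477886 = -0.00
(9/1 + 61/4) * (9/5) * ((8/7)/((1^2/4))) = 6984/35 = 199.54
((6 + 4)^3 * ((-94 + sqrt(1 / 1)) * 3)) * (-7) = 1953000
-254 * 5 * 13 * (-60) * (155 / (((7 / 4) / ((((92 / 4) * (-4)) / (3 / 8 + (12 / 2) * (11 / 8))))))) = -6551168000 / 7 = -935881142.86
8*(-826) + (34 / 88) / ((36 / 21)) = -3488905 / 528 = -6607.77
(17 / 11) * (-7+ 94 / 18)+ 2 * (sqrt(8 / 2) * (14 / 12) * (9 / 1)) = 3886 / 99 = 39.25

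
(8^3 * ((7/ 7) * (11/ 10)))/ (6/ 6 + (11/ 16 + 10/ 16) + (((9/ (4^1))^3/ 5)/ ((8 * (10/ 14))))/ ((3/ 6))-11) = -71.38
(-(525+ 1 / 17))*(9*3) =-241002 / 17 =-14176.59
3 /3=1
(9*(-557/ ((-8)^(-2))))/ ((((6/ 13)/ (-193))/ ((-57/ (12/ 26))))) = -16568914128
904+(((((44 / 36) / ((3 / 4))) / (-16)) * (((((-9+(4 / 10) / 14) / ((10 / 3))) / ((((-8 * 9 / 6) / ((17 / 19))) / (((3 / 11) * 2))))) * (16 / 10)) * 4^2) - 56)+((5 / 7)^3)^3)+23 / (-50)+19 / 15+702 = 2674913613944837 / 1725116699250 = 1550.57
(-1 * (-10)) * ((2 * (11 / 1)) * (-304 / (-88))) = 760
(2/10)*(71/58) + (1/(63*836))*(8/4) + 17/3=11286386/1909215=5.91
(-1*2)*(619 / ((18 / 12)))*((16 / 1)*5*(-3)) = 198080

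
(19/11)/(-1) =-19/11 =-1.73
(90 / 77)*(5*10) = 4500 / 77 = 58.44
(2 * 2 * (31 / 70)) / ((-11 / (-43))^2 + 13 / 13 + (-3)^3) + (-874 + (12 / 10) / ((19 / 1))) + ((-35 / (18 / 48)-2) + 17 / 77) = -145690036849 / 150332655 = -969.12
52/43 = 1.21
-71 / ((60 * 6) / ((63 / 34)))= -497 / 1360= -0.37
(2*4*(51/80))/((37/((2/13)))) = 51/2405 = 0.02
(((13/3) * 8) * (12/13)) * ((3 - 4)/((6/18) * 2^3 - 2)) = -48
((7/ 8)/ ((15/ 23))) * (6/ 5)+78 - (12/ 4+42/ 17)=126037/ 1700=74.14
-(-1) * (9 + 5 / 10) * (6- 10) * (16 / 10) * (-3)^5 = 73872 / 5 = 14774.40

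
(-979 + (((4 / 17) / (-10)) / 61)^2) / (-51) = 8773218757 / 457031825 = 19.20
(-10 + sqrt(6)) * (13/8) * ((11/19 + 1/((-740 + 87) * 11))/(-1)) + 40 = 13485465/272954 - 513461 * sqrt(6)/545908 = 47.10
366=366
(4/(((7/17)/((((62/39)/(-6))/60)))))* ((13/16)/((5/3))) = -527/25200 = -0.02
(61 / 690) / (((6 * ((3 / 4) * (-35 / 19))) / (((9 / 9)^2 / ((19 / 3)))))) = -61 / 36225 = -0.00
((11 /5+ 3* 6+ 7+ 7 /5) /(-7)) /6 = -0.68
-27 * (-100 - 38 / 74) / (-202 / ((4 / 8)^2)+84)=-100413 / 26788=-3.75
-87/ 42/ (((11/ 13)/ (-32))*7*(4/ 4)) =6032/ 539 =11.19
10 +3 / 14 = 143 / 14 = 10.21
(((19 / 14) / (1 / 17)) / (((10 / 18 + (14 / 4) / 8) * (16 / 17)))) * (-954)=-23572863 / 1001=-23549.31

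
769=769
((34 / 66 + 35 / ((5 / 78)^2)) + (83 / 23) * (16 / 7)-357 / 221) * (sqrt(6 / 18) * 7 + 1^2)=2943979172 / 345345 + 2943979172 * sqrt(3) / 148005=42977.11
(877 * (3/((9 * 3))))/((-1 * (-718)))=0.14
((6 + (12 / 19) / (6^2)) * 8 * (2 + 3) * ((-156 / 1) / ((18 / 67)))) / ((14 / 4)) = -6828640 / 171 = -39933.57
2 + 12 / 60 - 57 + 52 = -2.80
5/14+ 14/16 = 69/56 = 1.23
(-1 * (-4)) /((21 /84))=16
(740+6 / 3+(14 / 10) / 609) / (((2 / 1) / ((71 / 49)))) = 22916741 / 42630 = 537.57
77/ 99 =0.78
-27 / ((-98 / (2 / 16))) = 27 / 784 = 0.03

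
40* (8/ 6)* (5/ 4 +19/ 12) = 1360/ 9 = 151.11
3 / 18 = 1 / 6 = 0.17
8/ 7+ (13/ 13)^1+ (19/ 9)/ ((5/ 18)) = 341/ 35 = 9.74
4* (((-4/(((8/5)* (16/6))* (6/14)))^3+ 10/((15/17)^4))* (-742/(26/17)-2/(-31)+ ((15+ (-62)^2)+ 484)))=93059.69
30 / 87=10 / 29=0.34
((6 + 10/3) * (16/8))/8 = 7/3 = 2.33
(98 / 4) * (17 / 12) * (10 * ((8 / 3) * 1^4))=8330 / 9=925.56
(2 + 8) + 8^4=4106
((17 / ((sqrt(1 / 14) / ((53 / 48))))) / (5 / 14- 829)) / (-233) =6307 * sqrt(14) / 64872792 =0.00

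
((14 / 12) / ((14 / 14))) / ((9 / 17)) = 119 / 54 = 2.20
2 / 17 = 0.12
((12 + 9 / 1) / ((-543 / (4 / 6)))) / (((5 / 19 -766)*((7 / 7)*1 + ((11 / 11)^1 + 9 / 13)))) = 494 / 39500535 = 0.00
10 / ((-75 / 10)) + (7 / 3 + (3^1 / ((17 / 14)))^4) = 3195217 / 83521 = 38.26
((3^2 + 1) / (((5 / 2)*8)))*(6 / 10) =3 / 10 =0.30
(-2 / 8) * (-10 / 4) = 5 / 8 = 0.62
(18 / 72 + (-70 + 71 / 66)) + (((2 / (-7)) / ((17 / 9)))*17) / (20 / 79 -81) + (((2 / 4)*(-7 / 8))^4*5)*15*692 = 44248227387139 / 24142626816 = 1832.78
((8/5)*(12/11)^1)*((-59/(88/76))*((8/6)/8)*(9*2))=-161424/605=-266.82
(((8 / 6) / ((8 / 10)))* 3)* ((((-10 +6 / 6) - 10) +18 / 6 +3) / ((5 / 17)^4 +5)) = -1085773 / 83646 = -12.98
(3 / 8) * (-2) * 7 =-21 / 4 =-5.25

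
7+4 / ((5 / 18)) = 107 / 5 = 21.40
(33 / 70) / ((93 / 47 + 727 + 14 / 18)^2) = 5904657 / 6670136477830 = 0.00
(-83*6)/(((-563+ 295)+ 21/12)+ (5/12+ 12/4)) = 36/19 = 1.89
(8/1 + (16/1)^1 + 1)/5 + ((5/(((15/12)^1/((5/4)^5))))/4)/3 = 18485/3072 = 6.02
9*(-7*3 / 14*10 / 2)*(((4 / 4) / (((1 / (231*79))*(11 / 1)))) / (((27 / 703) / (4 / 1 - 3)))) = -5831385 / 2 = -2915692.50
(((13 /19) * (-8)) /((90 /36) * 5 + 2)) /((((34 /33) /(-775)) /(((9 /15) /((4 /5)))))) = 1994850 /9367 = 212.97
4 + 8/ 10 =24/ 5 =4.80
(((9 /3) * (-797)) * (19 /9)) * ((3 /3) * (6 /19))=-1594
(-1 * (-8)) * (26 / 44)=52 / 11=4.73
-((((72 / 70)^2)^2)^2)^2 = -7958661109946400884391936 / 5070942774902496337890625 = -1.57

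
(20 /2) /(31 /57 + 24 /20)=2850 /497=5.73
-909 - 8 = -917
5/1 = 5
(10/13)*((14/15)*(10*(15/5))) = 280/13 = 21.54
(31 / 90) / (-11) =-31 / 990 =-0.03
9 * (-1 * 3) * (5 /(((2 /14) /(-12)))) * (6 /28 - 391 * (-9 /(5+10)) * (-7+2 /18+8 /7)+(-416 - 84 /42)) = -20024226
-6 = -6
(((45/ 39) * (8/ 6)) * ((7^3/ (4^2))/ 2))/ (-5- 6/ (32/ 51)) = -3430/ 3029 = -1.13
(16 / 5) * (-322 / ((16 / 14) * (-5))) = 180.32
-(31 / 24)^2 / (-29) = 961 / 16704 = 0.06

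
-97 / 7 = -13.86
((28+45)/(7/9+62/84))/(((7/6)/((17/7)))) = 134028/1337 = 100.25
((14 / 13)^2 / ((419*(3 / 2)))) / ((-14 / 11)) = -308 / 212433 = -0.00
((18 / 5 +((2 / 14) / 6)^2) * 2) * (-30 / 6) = -31757 / 882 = -36.01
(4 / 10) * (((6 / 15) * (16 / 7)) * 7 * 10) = 128 / 5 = 25.60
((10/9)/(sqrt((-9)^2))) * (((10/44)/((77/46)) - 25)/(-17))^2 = 54756000/207331201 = 0.26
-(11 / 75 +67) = -5036 / 75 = -67.15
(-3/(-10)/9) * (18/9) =1/15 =0.07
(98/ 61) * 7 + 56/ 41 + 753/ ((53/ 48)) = 92067870/ 132553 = 694.57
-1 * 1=-1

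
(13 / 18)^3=2197 / 5832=0.38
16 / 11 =1.45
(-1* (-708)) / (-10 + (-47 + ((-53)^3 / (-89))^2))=1402017 / 5540977408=0.00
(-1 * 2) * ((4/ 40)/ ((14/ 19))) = -19/ 70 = -0.27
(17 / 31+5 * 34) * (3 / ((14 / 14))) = 15861 / 31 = 511.65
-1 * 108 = -108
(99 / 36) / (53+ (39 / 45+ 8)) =165 / 3712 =0.04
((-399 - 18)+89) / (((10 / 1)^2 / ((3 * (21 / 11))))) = -5166 / 275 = -18.79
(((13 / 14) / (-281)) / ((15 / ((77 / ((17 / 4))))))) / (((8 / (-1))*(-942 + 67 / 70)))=-0.00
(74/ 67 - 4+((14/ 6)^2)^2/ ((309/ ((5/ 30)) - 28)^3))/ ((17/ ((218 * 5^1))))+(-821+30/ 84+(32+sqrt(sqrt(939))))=-1915448347477851841/ 1965980051972244+939^(1/ 4)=-968.76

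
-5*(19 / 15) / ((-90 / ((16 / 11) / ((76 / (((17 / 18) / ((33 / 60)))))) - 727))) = -15041677 / 294030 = -51.16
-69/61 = -1.13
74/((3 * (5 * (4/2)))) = 37/15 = 2.47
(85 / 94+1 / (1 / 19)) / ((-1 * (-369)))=1871 / 34686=0.05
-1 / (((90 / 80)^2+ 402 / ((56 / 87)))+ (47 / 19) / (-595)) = -723520 / 452776777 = -0.00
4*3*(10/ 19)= 120/ 19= 6.32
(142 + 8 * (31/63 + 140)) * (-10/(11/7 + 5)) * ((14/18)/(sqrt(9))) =-2791390/5589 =-499.44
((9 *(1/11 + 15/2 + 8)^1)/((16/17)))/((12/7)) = 122451/1408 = 86.97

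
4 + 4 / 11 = 48 / 11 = 4.36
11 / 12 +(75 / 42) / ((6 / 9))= 151 / 42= 3.60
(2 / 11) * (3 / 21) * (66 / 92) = 3 / 161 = 0.02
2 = 2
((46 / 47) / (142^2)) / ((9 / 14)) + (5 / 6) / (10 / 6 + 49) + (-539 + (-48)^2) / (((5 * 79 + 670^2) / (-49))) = -488096404843 / 2773785891888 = -0.18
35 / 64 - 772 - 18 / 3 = -49757 / 64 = -777.45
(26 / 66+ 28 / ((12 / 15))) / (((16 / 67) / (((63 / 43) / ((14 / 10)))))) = 73365 / 473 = 155.11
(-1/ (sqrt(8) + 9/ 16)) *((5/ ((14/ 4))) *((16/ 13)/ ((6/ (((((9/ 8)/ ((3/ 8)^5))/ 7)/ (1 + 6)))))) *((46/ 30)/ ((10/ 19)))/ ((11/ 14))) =-0.99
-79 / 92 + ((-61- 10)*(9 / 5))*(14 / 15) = -276319 / 2300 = -120.14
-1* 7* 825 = -5775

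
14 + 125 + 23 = 162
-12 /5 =-2.40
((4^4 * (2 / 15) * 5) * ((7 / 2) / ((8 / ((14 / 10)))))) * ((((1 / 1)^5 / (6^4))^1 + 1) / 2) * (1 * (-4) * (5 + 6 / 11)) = -1160.26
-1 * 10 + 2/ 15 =-148/ 15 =-9.87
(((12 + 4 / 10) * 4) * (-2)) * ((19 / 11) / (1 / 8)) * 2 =-150784 / 55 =-2741.53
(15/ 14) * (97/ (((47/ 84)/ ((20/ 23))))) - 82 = 85958/ 1081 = 79.52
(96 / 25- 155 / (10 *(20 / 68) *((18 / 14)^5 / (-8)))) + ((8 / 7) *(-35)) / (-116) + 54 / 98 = 261658616189 / 2097715725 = 124.74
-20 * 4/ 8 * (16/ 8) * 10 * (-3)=600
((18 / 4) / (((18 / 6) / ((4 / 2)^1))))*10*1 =30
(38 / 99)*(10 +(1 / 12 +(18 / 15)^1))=12863 / 2970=4.33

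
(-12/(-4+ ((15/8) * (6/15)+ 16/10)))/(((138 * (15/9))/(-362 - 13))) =-3000/253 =-11.86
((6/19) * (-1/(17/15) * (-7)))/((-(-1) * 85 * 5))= 0.00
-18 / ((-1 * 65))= 18 / 65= 0.28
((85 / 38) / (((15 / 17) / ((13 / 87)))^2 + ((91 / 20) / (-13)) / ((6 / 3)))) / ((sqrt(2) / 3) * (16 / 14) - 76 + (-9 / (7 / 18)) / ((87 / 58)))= -26154355500 / 37087442830453 - 435905925 * sqrt(2) / 148349771321812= -0.00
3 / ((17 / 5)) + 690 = 11745 / 17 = 690.88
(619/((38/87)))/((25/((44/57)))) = 394922/9025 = 43.76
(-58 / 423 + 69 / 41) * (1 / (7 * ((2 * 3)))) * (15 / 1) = 134045 / 242802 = 0.55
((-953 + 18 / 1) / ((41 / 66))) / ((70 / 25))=-154275 / 287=-537.54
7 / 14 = 1 / 2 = 0.50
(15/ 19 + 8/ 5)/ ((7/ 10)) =454/ 133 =3.41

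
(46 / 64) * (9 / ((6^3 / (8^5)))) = 2944 / 3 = 981.33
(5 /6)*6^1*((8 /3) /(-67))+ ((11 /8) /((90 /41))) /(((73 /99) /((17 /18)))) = 4248979 /7043040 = 0.60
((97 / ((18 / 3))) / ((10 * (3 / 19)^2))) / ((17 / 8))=70034 / 2295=30.52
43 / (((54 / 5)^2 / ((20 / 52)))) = 5375 / 37908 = 0.14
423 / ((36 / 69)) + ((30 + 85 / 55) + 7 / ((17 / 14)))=634349 / 748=848.06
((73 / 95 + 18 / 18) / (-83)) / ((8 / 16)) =-336 / 7885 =-0.04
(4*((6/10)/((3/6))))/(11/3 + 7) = 9/20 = 0.45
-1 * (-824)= 824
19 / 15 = 1.27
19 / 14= 1.36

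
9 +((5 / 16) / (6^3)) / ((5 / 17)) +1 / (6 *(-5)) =155029 / 17280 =8.97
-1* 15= -15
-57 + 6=-51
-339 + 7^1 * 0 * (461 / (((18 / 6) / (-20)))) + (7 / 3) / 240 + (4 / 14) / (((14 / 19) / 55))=-11207177 / 35280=-317.66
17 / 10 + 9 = 107 / 10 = 10.70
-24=-24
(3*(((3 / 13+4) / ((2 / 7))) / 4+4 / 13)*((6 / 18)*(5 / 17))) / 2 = 2085 / 3536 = 0.59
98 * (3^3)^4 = 52081218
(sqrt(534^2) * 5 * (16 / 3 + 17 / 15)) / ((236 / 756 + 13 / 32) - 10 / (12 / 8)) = -104424768 / 35975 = -2902.70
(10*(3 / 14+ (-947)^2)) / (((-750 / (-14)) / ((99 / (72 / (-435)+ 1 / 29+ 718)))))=4005149951 / 173485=23086.43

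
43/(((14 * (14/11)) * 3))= 473/588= 0.80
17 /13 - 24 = -295 /13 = -22.69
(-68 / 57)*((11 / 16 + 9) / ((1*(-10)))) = 527 / 456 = 1.16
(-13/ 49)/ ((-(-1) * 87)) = -13/ 4263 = -0.00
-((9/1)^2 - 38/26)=-1034/13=-79.54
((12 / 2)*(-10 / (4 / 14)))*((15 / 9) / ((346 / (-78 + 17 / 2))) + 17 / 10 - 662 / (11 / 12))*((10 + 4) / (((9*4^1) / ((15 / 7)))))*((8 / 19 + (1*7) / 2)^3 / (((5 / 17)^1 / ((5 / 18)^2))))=809954442052452725 / 405990465408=1995008.53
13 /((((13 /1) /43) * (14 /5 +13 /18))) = 3870 /317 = 12.21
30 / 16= 15 / 8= 1.88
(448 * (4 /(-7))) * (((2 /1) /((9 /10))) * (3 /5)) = -1024 /3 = -341.33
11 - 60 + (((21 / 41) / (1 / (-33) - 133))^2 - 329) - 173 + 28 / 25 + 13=-17392978805439 / 32396400100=-536.88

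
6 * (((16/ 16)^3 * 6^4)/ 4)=1944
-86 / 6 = -43 / 3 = -14.33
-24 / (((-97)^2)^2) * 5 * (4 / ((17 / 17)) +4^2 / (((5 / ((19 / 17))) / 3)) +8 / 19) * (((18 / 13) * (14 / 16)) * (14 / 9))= -14387184 / 371734450919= -0.00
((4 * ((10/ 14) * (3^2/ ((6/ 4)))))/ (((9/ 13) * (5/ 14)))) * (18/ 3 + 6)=832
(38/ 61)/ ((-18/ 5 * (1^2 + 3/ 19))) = -1805/ 12078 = -0.15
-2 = -2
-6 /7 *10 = -60 /7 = -8.57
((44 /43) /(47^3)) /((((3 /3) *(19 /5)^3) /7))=38500 /30621244151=0.00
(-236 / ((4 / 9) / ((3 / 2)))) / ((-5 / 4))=637.20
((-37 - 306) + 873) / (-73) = -7.26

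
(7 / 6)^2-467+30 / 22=-183853 / 396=-464.28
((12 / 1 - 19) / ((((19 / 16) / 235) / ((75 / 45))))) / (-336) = 1175 / 171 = 6.87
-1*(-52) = 52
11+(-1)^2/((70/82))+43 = 1931/35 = 55.17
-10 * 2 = -20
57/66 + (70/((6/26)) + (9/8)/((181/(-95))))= 14507533/47784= 303.61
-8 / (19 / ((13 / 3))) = -1.82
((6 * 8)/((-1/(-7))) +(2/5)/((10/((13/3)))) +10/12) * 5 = 1685.03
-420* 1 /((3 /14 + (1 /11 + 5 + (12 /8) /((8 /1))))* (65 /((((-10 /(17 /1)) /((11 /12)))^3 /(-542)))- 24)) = -89413632000 /155867457445223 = -0.00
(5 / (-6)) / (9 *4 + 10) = -5 / 276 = -0.02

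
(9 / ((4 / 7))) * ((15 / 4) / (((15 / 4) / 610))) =19215 / 2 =9607.50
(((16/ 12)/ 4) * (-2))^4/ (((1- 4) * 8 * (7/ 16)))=-32/ 1701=-0.02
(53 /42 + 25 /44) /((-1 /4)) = -1691 /231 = -7.32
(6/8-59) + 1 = -229/4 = -57.25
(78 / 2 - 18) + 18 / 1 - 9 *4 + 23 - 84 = -58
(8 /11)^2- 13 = -1509 /121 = -12.47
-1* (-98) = 98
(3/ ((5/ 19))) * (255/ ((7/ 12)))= 34884/ 7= 4983.43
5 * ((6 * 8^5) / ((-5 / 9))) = -1769472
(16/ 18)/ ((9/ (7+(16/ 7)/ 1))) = 520/ 567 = 0.92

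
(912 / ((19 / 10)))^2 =230400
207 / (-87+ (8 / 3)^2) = -1863 / 719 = -2.59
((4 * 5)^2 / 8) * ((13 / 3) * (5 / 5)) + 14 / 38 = 12371 / 57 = 217.04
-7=-7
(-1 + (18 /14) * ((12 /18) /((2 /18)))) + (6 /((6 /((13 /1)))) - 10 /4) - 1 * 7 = 143 /14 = 10.21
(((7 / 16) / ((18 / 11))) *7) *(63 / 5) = 3773 / 160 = 23.58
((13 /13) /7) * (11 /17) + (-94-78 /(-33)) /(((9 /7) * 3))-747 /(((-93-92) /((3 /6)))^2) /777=-470733664589 /19891433100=-23.67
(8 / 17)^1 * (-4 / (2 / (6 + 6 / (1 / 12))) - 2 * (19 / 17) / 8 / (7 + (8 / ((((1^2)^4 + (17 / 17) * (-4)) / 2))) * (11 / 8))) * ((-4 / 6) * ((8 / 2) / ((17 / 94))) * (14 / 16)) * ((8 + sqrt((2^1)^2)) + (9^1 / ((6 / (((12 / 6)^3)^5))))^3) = 549606473820715236296 / 4913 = 111867794386467583.21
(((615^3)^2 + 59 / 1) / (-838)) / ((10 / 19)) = -257006616570668249 / 2095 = -122676189293875.06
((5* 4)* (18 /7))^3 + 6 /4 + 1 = 93313715 /686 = 136025.82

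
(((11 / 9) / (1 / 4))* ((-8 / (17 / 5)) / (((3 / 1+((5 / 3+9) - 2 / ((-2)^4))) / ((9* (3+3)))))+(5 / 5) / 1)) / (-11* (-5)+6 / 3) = -0.72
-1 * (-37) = 37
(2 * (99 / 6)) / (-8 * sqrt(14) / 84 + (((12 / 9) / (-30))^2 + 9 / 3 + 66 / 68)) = 104287095000 * sqrt(14) / 519444249847 + 4350014672850 / 519444249847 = 9.13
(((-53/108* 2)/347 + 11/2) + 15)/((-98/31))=-425227/65583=-6.48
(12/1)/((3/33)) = 132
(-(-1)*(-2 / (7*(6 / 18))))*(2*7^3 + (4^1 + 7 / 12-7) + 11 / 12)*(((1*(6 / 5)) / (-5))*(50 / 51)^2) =273800 / 2023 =135.34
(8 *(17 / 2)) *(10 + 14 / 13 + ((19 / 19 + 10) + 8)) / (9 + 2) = 26588 / 143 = 185.93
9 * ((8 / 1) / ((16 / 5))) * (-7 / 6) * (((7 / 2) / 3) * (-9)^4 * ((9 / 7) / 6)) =-688905 / 16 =-43056.56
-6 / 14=-3 / 7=-0.43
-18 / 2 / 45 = -0.20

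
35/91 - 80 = -1035/13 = -79.62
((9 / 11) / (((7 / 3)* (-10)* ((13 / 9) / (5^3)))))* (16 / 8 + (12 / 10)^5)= -1704159 / 125125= -13.62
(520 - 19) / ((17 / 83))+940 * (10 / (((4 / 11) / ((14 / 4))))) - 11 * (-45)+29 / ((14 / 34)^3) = 547131148 / 5831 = 93831.44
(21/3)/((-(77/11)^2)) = -1/7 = -0.14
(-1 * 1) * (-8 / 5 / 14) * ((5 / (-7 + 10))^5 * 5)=12500 / 1701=7.35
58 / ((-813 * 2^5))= -29 / 13008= -0.00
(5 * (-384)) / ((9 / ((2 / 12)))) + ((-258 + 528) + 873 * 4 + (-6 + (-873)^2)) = 6892645 / 9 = 765849.44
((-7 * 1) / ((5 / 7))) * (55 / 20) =-539 / 20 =-26.95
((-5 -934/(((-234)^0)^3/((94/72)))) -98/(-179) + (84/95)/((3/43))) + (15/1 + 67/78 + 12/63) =-16644525656/13927095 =-1195.12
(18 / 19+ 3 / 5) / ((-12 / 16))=-196 / 95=-2.06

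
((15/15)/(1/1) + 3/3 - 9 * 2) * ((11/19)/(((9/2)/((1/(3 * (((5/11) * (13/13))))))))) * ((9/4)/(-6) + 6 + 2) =-29524/2565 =-11.51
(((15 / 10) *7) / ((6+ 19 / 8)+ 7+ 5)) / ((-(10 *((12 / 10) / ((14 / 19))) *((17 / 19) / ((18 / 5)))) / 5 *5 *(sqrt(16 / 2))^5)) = -441 *sqrt(2) / 886720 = -0.00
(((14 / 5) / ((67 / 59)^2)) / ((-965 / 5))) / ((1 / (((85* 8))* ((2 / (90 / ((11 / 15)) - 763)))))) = 0.02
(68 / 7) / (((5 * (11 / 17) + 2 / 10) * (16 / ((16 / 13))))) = 1445 / 6643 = 0.22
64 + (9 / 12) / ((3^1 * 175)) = 44801 / 700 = 64.00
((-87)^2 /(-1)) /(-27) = 841 /3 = 280.33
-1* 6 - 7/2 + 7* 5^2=165.50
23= 23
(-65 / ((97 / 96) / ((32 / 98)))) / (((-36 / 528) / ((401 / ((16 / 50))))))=1834976000 / 4753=386066.91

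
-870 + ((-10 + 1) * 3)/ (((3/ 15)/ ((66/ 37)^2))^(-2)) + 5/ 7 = -106921701127/ 122984400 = -869.39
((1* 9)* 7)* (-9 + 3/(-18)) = -1155/2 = -577.50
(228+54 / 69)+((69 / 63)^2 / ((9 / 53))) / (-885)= 18482472179 / 80788995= 228.77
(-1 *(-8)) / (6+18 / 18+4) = 8 / 11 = 0.73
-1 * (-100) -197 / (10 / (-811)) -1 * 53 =160237 / 10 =16023.70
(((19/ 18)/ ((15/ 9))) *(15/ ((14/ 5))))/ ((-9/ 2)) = -95/ 126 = -0.75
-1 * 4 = -4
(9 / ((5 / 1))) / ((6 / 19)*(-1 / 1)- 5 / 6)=-1026 / 655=-1.57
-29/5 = -5.80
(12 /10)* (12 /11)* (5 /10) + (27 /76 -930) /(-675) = 382181 /188100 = 2.03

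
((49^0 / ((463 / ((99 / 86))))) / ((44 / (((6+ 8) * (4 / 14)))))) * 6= 27 / 19909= 0.00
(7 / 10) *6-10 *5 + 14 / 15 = -673 / 15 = -44.87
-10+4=-6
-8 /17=-0.47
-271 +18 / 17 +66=-3467 / 17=-203.94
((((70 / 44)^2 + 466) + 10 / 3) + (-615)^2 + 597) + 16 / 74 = 20377195183 / 53724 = 379294.08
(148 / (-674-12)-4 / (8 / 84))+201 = 54463 / 343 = 158.78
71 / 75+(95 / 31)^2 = 745106 / 72075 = 10.34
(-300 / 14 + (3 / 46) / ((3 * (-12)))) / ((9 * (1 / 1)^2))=-82807 / 34776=-2.38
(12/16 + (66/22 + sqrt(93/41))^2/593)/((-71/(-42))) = 252 * sqrt(3813)/1726223 + 1570527/3452446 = 0.46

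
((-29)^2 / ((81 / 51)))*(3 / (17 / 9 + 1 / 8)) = 788.80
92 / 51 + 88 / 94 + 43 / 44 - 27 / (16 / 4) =-159923 / 52734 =-3.03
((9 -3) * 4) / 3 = 8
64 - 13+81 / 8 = 489 / 8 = 61.12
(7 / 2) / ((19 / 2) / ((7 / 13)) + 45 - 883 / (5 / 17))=-245 / 205769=-0.00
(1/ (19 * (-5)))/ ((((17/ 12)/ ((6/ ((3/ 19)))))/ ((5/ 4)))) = -6/ 17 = -0.35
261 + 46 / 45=11791 / 45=262.02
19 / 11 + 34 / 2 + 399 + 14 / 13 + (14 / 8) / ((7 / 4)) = 60032 / 143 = 419.80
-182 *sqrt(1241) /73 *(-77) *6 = 40576.67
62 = 62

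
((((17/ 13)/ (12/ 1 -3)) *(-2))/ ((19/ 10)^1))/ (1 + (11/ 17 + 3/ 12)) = -23120/ 286767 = -0.08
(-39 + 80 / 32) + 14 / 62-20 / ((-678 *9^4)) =-5002177951 / 137899098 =-36.27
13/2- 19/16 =85/16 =5.31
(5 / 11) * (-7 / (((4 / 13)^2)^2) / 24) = -14.79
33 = 33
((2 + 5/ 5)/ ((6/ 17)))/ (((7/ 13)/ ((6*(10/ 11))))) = 6630/ 77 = 86.10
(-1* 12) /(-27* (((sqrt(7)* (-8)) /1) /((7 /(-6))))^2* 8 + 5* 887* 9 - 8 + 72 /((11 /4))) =924 /2399449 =0.00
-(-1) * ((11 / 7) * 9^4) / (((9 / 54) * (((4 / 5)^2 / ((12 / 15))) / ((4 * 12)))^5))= 336721017600000 / 7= 48103002514285.71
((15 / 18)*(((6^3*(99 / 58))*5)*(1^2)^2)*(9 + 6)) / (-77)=-60750 / 203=-299.26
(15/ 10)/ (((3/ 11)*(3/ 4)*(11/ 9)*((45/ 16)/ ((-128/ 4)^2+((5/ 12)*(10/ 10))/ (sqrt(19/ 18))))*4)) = 2*sqrt(38)/ 57+8192/ 15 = 546.35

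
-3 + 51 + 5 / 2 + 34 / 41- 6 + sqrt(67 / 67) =3799 / 82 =46.33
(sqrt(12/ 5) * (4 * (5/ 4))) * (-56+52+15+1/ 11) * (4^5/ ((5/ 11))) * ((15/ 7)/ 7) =749568 * sqrt(15)/ 49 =59246.21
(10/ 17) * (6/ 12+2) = 25/ 17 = 1.47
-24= -24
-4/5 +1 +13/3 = 68/15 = 4.53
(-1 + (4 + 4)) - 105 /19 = 28 /19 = 1.47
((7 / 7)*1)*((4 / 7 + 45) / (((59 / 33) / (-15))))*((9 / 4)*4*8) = -11369160 / 413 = -27528.23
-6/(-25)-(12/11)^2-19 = -60349/3025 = -19.95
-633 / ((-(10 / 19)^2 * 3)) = 761.71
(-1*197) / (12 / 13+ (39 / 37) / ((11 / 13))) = -1042327 / 11475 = -90.83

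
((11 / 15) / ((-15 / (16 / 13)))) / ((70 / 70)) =-176 / 2925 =-0.06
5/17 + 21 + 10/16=2981/136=21.92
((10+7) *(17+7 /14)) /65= 119 /26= 4.58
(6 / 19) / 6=1 / 19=0.05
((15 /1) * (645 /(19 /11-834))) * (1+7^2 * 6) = -6279075 /1831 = -3429.31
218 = 218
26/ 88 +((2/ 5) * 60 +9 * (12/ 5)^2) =83749/ 1100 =76.14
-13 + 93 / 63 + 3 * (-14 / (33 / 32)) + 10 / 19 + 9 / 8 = -1776659 / 35112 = -50.60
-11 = -11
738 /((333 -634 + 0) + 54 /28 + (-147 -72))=-10332 /7253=-1.42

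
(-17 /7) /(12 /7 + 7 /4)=-68 /97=-0.70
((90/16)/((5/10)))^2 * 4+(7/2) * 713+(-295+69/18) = 32527/12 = 2710.58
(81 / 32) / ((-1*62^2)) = -81 / 123008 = -0.00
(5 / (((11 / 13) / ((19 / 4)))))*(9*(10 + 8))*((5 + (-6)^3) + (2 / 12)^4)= -337716925 / 352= -959423.08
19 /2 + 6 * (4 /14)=157 /14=11.21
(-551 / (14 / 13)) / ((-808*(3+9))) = 7163 / 135744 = 0.05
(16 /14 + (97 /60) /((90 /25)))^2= 5793649 /2286144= 2.53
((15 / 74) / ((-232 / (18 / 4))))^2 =18225 / 1178960896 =0.00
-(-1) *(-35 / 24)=-35 / 24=-1.46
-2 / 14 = -1 / 7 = -0.14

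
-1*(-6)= 6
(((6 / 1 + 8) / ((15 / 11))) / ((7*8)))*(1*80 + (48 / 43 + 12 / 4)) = 39787 / 2580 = 15.42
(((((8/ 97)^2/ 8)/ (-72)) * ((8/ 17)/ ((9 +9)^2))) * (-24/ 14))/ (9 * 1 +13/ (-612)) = 32/ 9771763995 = 0.00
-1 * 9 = -9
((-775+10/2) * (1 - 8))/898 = 2695/449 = 6.00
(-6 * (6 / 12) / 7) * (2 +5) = -3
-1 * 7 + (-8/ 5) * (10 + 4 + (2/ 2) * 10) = -227/ 5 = -45.40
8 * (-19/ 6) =-76/ 3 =-25.33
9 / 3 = 3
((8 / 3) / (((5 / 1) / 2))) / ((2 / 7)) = 56 / 15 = 3.73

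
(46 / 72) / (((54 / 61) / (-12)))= -1403 / 162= -8.66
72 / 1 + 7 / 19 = 1375 / 19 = 72.37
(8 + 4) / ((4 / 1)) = 3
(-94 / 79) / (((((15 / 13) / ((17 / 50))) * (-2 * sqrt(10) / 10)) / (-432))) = -239.49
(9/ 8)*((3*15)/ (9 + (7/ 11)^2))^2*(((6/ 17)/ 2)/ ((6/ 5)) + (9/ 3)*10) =776.44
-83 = -83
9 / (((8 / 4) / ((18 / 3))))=27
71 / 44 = 1.61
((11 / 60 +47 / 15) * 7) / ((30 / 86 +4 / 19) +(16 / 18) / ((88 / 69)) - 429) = -12518891 / 230647940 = -0.05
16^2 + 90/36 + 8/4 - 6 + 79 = 667/2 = 333.50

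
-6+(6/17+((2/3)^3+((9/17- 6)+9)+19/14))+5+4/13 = 404615/83538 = 4.84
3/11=0.27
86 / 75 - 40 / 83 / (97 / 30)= 602386 / 603825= 1.00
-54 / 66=-9 / 11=-0.82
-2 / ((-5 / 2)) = 0.80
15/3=5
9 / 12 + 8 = 8.75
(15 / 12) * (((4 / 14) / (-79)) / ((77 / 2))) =-5 / 42581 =-0.00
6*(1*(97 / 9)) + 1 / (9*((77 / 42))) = 712 / 11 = 64.73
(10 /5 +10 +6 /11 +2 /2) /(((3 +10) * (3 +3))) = 149 /858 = 0.17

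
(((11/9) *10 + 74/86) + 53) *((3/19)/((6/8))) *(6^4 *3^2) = 6977664/43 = 162271.26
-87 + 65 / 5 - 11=-85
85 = 85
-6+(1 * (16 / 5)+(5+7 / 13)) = 178 / 65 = 2.74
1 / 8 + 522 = 4177 / 8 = 522.12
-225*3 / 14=-675 / 14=-48.21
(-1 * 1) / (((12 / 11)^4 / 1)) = -14641 / 20736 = -0.71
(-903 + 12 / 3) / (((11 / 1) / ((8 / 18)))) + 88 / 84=-24446 / 693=-35.28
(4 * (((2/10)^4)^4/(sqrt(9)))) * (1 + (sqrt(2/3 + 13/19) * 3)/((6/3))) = 4/457763671875 + 2 * sqrt(4389)/8697509765625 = 0.00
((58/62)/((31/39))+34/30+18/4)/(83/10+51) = 196339/1709619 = 0.11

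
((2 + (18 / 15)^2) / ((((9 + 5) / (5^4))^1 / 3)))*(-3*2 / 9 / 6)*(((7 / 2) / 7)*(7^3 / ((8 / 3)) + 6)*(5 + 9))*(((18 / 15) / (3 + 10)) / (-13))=231555 / 676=342.54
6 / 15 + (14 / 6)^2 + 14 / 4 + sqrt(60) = 2 * sqrt(15) + 841 / 90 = 17.09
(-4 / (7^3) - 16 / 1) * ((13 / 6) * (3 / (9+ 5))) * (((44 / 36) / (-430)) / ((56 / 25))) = 981695 / 104068944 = 0.01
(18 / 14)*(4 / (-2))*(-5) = 90 / 7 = 12.86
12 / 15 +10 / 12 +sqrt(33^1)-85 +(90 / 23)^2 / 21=-9180203 / 111090 +sqrt(33)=-76.89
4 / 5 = 0.80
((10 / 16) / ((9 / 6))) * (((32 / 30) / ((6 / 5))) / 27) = 10 / 729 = 0.01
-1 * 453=-453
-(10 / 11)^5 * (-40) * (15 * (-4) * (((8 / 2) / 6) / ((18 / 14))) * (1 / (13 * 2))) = -29.72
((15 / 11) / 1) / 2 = 0.68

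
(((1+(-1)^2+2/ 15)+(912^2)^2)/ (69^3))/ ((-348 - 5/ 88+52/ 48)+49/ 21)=-913173467630336/ 149446956825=-6110.35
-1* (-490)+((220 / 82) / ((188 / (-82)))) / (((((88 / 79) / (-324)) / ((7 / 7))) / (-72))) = -1128790 / 47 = -24016.81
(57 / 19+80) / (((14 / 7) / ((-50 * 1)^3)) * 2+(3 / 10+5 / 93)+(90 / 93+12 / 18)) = 120609375 / 2889016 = 41.75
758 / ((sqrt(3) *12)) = 379 *sqrt(3) / 18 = 36.47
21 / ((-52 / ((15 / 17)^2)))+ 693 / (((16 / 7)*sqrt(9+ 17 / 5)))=-4725 / 15028+ 4851*sqrt(310) / 992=85.79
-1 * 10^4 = -10000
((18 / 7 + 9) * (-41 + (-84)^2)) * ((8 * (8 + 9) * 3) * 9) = 2086485480 / 7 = 298069354.29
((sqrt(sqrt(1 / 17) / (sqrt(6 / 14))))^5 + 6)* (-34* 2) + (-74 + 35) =-447 - 28* 51^(3 / 4)* 7^(1 / 4) / 153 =-452.68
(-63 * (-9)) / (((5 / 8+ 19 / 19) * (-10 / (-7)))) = 15876 / 65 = 244.25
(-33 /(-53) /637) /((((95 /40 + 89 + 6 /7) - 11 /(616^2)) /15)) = 348480 /2192149271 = 0.00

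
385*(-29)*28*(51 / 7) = -2277660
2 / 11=0.18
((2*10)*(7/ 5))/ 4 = 7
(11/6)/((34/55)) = 605/204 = 2.97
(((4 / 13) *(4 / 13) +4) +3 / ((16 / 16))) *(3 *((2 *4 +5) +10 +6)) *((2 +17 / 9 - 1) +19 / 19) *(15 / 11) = 553175 / 169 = 3273.22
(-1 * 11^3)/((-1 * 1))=1331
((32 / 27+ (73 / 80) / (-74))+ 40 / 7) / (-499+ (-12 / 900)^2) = -963235375 / 69790115136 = -0.01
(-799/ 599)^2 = 638401/ 358801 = 1.78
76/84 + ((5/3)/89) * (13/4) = 7219/7476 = 0.97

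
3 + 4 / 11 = 37 / 11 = 3.36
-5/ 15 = -1/ 3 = -0.33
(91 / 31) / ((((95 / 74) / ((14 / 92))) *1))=0.35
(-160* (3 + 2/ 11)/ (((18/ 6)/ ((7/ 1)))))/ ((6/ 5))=-98000/ 99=-989.90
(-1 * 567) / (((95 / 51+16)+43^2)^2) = -1474767 / 9064944100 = -0.00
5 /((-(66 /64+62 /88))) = -2.88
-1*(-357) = 357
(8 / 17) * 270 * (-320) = -40658.82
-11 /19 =-0.58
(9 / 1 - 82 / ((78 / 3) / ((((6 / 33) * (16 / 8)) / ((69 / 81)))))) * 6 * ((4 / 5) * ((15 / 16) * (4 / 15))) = 151038 / 16445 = 9.18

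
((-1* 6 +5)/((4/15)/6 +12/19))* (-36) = 15390/289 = 53.25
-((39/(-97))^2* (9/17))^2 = -0.01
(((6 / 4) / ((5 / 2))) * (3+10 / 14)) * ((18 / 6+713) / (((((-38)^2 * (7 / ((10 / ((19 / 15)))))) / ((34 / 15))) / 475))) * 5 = 118677000 / 17689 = 6709.08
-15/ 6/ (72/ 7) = -35/ 144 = -0.24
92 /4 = 23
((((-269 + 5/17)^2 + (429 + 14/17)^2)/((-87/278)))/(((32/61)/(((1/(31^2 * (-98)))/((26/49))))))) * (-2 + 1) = -2849054227/90964416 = -31.32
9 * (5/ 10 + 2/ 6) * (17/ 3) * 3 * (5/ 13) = 1275/ 26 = 49.04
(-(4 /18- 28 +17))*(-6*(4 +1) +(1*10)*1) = -1940 /9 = -215.56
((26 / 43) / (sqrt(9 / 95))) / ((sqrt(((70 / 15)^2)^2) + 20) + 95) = 78 * sqrt(95) / 52933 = 0.01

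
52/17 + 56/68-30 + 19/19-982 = -17121/17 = -1007.12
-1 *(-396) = 396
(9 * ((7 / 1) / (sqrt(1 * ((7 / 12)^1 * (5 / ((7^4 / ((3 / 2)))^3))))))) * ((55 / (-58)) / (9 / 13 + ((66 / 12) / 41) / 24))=-198655513056 * sqrt(70) / 517795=-3209902.12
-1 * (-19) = 19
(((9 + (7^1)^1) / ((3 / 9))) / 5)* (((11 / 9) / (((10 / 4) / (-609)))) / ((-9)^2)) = -71456 / 2025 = -35.29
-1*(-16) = 16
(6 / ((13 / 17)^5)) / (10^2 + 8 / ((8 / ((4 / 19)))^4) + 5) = 2220446209164 / 10161328132423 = 0.22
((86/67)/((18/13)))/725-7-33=-17486441/437175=-40.00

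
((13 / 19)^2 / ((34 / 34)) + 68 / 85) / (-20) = -2289 / 36100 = -0.06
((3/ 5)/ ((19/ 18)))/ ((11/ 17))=918/ 1045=0.88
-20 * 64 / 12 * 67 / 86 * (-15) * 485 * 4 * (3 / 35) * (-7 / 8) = -181367.44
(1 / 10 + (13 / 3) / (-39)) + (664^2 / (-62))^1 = -19840351 / 2790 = -7111.24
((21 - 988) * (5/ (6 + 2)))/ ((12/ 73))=-352955/ 96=-3676.61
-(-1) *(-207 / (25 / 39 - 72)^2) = -0.04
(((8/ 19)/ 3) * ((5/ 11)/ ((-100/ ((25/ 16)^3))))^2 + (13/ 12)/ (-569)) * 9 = -735461060013/ 43893592686592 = -0.02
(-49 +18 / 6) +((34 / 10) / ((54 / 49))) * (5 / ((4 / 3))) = -2479 / 72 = -34.43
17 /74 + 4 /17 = 585 /1258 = 0.47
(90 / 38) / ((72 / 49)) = 245 / 152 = 1.61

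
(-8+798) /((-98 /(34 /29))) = -13430 /1421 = -9.45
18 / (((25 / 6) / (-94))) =-10152 / 25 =-406.08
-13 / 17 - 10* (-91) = 15457 / 17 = 909.24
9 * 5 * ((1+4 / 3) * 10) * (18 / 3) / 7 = 900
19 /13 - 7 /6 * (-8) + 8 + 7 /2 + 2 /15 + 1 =9137 /390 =23.43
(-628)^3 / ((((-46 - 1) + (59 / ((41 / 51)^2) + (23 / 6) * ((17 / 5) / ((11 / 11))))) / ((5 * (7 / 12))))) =-36429624744800 / 2890831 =-12601782.93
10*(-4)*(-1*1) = 40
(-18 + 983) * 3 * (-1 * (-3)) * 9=78165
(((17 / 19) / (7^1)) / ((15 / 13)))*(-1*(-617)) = 136357 / 1995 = 68.35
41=41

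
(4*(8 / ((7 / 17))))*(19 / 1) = 10336 / 7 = 1476.57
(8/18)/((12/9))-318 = -953/3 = -317.67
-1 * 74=-74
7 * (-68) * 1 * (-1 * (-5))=-2380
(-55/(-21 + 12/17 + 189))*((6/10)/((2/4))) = -187/478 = -0.39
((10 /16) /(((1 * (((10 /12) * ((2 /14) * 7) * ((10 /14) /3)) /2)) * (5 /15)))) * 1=189 /10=18.90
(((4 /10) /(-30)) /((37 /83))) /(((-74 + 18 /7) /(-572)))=-83083 /346875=-0.24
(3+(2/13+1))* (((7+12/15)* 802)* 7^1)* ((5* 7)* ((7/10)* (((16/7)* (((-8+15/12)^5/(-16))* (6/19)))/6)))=22837275565083/48640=469516356.19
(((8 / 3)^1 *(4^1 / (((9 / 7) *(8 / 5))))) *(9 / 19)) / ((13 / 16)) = 2240 / 741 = 3.02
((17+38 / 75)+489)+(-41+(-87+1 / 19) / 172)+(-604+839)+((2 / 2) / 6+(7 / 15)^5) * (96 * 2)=152258931541 / 206803125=736.25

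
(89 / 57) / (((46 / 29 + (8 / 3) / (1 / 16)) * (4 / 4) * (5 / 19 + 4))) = 0.01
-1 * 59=-59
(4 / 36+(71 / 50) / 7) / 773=989 / 2434950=0.00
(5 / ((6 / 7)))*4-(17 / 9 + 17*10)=-1337 / 9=-148.56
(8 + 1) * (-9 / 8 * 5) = -405 / 8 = -50.62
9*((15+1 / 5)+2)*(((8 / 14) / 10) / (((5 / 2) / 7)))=3096 / 125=24.77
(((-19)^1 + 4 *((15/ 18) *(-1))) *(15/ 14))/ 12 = -335/ 168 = -1.99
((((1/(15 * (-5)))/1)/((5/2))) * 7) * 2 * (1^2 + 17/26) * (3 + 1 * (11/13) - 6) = 16856/63375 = 0.27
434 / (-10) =-217 / 5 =-43.40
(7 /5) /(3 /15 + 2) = 0.64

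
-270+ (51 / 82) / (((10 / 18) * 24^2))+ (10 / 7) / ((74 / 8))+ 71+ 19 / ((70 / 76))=-1211177959 / 6796160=-178.22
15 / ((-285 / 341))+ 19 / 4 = -1003 / 76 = -13.20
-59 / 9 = -6.56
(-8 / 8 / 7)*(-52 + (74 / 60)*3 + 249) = -2007 / 70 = -28.67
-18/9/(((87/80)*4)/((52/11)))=-2080/957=-2.17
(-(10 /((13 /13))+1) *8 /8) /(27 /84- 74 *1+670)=-308 /16697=-0.02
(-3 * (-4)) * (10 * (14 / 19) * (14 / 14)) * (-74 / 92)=-31080 / 437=-71.12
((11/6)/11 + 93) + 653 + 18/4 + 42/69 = 51838/69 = 751.28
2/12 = 0.17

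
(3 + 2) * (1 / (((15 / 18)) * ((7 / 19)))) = 114 / 7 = 16.29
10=10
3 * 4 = 12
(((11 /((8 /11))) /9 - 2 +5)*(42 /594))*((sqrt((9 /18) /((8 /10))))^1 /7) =337*sqrt(10) /28512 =0.04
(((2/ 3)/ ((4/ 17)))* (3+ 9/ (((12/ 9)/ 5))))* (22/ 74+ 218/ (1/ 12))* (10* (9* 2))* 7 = 25400623185/ 74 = 343251664.66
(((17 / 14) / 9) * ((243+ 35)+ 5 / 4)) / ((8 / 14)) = 18989 / 288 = 65.93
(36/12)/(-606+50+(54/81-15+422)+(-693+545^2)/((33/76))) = 99/22516337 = 0.00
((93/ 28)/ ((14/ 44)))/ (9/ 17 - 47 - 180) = -1581/ 34300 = -0.05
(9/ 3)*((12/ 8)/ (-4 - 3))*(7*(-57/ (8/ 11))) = 5643/ 16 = 352.69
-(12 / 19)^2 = -144 / 361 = -0.40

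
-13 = -13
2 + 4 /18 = 20 /9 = 2.22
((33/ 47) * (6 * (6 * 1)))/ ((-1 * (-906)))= 198/ 7097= 0.03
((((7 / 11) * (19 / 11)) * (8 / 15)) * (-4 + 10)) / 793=2128 / 479765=0.00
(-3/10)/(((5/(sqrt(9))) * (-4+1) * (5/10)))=3/25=0.12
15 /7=2.14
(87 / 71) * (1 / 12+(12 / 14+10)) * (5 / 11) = 133255 / 21868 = 6.09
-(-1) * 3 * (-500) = -1500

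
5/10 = 1/2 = 0.50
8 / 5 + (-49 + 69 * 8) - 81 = 2118 / 5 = 423.60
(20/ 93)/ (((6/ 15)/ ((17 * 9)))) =2550/ 31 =82.26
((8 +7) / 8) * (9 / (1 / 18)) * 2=1215 / 2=607.50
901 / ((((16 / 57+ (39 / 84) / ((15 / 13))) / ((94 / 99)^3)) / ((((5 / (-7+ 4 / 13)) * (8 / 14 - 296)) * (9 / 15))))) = 695013355204480 / 4647996837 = 149529.65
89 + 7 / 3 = 274 / 3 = 91.33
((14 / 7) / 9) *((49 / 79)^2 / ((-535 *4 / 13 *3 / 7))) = -218491 / 180302490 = -0.00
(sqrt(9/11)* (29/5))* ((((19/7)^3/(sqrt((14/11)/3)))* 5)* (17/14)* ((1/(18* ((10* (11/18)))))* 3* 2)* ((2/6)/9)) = 3381487* sqrt(42)/11092620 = 1.98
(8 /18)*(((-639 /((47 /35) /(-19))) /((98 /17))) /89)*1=229330 /29281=7.83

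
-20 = -20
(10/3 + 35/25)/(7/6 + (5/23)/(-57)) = 4.07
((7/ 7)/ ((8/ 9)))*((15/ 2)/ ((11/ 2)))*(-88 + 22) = -405/ 4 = -101.25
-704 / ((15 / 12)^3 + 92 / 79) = -323584 / 1433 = -225.81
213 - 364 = -151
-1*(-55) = 55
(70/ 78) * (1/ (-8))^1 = -35/ 312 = -0.11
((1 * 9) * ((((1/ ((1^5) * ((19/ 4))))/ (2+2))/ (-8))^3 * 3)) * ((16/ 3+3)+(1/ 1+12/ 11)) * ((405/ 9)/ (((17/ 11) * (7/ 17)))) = -17415/ 3072832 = -0.01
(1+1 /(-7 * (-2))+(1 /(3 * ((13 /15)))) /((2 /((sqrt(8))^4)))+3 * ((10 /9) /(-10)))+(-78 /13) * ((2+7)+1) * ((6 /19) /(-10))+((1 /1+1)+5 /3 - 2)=172283 /10374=16.61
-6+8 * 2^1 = 10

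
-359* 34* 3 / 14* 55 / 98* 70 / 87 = -1678325 / 1421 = -1181.09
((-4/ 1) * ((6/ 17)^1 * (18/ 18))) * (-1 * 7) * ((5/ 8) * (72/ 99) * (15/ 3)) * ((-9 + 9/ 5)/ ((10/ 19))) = -57456/ 187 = -307.25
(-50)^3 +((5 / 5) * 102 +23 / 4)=-499569 / 4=-124892.25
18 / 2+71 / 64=647 / 64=10.11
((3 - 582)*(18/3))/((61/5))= -17370/61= -284.75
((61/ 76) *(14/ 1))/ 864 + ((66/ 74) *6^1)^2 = 1287730291/ 44947008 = 28.65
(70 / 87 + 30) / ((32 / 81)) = 9045 / 116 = 77.97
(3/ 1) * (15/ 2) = 45/ 2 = 22.50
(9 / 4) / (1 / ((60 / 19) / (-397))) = -135 / 7543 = -0.02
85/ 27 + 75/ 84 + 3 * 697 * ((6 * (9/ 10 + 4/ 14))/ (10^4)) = 52245293/ 9450000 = 5.53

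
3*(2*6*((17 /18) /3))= 11.33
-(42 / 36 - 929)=5567 / 6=927.83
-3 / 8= -0.38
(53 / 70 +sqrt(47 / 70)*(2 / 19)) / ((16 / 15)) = 3*sqrt(3290) / 2128 +159 / 224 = 0.79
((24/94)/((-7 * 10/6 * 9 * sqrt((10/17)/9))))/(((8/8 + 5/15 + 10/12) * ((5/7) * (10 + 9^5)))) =-36 * sqrt(170)/4510631125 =-0.00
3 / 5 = 0.60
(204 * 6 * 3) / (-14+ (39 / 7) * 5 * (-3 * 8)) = -12852 / 2389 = -5.38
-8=-8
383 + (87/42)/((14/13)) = 75445/196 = 384.92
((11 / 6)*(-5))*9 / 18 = -55 / 12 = -4.58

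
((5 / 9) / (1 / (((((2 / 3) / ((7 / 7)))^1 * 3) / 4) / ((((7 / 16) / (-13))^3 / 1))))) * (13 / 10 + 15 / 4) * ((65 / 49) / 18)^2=-120001897600 / 600362847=-199.88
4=4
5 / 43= 0.12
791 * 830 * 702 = 460884060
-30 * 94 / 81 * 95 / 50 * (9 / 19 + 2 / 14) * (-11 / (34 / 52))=2204488 / 3213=686.12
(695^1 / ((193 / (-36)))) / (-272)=6255 / 13124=0.48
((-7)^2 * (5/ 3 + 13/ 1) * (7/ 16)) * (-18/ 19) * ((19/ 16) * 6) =-33957/ 16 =-2122.31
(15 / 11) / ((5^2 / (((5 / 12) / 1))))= 1 / 44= 0.02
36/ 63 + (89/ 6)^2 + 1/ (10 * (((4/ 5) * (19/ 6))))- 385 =-393481/ 2394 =-164.36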